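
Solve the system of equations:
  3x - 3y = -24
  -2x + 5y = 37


Using Cramer's rule:
Determinant D = (3)(5) - (-2)(-3) = 15 - 6 = 9
Dx = (-24)(5) - (37)(-3) = -120 + 111 = -9
Dy = (3)(37) - (-2)(-24) = 111 - 48 = 63
x = Dx/D = -9/9 = -1
y = Dy/D = 63/9 = 7

x = -1, y = 7


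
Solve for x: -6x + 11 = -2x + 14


Starting with: -6x + 11 = -2x + 14
Move all x terms to left: (-6 + 2)x = 14 - 11
Simplify: -4x = 3
Divide both sides by -4: x = -3/4

x = -3/4


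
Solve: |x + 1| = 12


An absolute value equation |expr| = 12 gives two cases:
Case 1: x + 1 = 12
  x = 11, so x = 11
Case 2: x + 1 = -12
  x = -13, so x = -13

x = -13, x = 11


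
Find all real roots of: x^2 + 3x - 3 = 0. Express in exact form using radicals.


Using the quadratic formula: x = (-b ± sqrt(b^2 - 4ac)) / (2a)
Here a = 1, b = 3, c = -3
Discriminant = b^2 - 4ac = 3^2 - 4(1)(-3) = 9 + 12 = 21
Since discriminant = 21 > 0, there are two real roots.
x = (-3 ± sqrt(21)) / 2
Numerically: x ≈ 0.7913 or x ≈ -3.7913

x = (-3 + sqrt(21)) / 2 or x = (-3 - sqrt(21)) / 2


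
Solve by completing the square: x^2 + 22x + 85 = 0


Start: x^2 + 22x + 85 = 0
Move constant: x^2 + 22x = -85
Half of 22 is 11, squared is 121
Add 121 to both sides: x^2 + 22x + 121 = 36
(x + 11)^2 = 36
x + 11 = ±6
x = -11 + 6 = -5 or x = -11 - 6 = -17

x = -17, x = -5


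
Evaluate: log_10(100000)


We need the exponent such that 10^? = 100000
10^5 = 100000
Therefore log_10(100000) = 5

5


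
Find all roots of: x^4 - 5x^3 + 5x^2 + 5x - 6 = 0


Let p(x) = x^4 - 5x^3 + 5x^2 + 5x - 6. By the rational root theorem (leading coefficient 1), any rational root is an integer divisor of 6: try ±1, ±2, ... in turn.
Test x = 1: value = 0 ✓, so (x - 1) is a factor.
Synthetic division by (x - 1): bring down 1; 1(1) - 5 = -4; (-4)(1) + 5 = 1; 1(1) + 5 = 6; 6(1) - 6 = 0 → quotient x^3 - 4x^2 + x + 6, remainder 0.
Continue with the quotient x^3 - 4x^2 + x + 6 (candidates must divide 6; re-test x = 1 first in case it repeats).
Test x = 1: value = 4 ≠ 0.
Test x = -1: value = 0 ✓, so (x + 1) is a factor.
Synthetic division by (x + 1): bring down 1; 1(-1) - 4 = -5; (-5)(-1) + 1 = 6; 6(-1) + 6 = 0 → quotient x^2 - 5x + 6, remainder 0.
Solve the quadratic x^2 - 5x + 6 = 0: discriminant = (-5)^2 - 4(1)(6) = 25 - 24 = 1.
sqrt(1) = 1, so x = (5 ± 1)/2: x = 3 or x = 2.
Collecting all roots found:

x = -1, x = 1, x = 2, x = 3


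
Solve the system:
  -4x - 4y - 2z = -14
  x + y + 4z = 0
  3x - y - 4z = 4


Using Cramer's rule. Expand each determinant along the first row.
D  = (-4)*[1*(-4) - 4*(-1)] - (-4)*[1*(-4) - 4*3] + (-2)*[1*(-1) - 1*3]
  = (-4)*(0) - (-4)*(-16) + (-2)*(-4) = -56
Dx = (-14)*[1*(-4) - 4*(-1)] - (-4)*[0*(-4) - 4*4] + (-2)*[0*(-1) - 1*4]
  = (-14)*(0) - (-4)*(-16) + (-2)*(-4) = -56
Dy = (-4)*[0*(-4) - 4*4] - (-14)*[1*(-4) - 4*3] + (-2)*[1*4 - 0*3]
  = (-4)*(-16) - (-14)*(-16) + (-2)*(4) = -168
Dz = (-4)*[1*4 - 0*(-1)] - (-4)*[1*4 - 0*3] + (-14)*[1*(-1) - 1*3]
  = (-4)*(4) - (-4)*(4) + (-14)*(-4) = 56
x = Dx/D = -56/-56 = 1, y = Dy/D = -168/-56 = 3, z = Dz/D = 56/-56 = -1
Check eq1: (-4)(1) + (-4)(3) + (-2)(-1) = -14 = -14 ✓
Check eq2: (1)(1) + (1)(3) + (4)(-1) = 0 = 0 ✓
Check eq3: (3)(1) + (-1)(3) + (-4)(-1) = 4 = 4 ✓

x = 1, y = 3, z = -1


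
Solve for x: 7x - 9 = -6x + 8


Starting with: 7x - 9 = -6x + 8
Move all x terms to left: (7 + 6)x = 8 + 9
Simplify: 13x = 17
Divide both sides by 13: x = 17/13

x = 17/13


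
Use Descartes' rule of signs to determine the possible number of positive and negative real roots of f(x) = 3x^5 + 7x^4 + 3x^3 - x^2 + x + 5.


Descartes' rule of signs:

For positive roots, count sign changes in f(x) = 3x^5 + 7x^4 + 3x^3 - x^2 + x + 5:
Signs of coefficients: +, +, +, -, +, +
Number of sign changes: 2
Possible positive real roots: 2, 0

For negative roots, examine f(-x) = -3x^5 + 7x^4 - 3x^3 - x^2 - x + 5:
Signs of coefficients: -, +, -, -, -, +
Number of sign changes: 3
Possible negative real roots: 3, 1

Positive roots: 2 or 0; Negative roots: 3 or 1


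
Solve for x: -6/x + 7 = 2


Subtract 7 from both sides: -6/x = -5
Multiply both sides by x: -6 = -5 * x
Divide by -5: x = 6/5

x = 6/5


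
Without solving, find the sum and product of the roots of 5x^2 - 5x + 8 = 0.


By Vieta's formulas for ax^2 + bx + c = 0:
  Sum of roots = -b/a
  Product of roots = c/a

Here a = 5, b = -5, c = 8
Sum = -(-5)/5 = 1
Product = 8/5 = 8/5

Sum = 1, Product = 8/5


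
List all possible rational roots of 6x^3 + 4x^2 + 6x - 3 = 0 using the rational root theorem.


Rational root theorem: possible roots are ±p/q where:
  p divides the constant term (-3): p ∈ {1, 3}
  q divides the leading coefficient (6): q ∈ {1, 2, 3, 6}

All possible rational roots: -3, -3/2, -1, -1/2, -1/3, -1/6, 1/6, 1/3, 1/2, 1, 3/2, 3

-3, -3/2, -1, -1/2, -1/3, -1/6, 1/6, 1/3, 1/2, 1, 3/2, 3


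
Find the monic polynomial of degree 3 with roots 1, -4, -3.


A monic polynomial with roots 1, -4, -3 is:
p(x) = (x - 1)(x + 4)(x + 3)
After multiplying by (x - 1): x - 1
After multiplying by (x + 4): x^2 + 3x - 4
After multiplying by (x + 3): x^3 + 6x^2 + 5x - 12

x^3 + 6x^2 + 5x - 12


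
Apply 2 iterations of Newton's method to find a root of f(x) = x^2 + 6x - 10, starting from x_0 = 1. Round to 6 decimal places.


Newton's method: x_(n+1) = x_n - f(x_n)/f'(x_n)
f(x) = x^2 + 6x - 10
f'(x) = 2x + 6

Iteration 1:
  f(1.000000) = -3.000000
  f'(1.000000) = 8.000000
  x_1 = 1.000000 - (-3.000000)/(8.000000) = 1.375000

Iteration 2:
  f(1.375000) = 0.140625
  f'(1.375000) = 8.750000
  x_2 = 1.375000 - (0.140625)/(8.750000) = 1.358929

x_2 = 1.358929


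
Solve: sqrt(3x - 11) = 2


Square both sides: 3x - 11 = 2^2 = 4
3x = 4 + 11 = 15
x = 5
Check: sqrt(3*5 - 11) = sqrt(4) = 2 ✓

x = 5


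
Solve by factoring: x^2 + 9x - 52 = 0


We need two numbers that multiply to -52 and add to 9.
Those numbers are -4 and 13 (since (-4) * 13 = -52 and (-4) + 13 = 9).
So x^2 + 9x - 52 = (x - 4)(x + 13) = 0
Setting each factor to zero: x = 4 or x = -13

x = -13, x = 4


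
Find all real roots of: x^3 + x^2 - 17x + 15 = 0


Let p(x) = x^3 + x^2 - 17x + 15. By the rational root theorem (leading coefficient 1), any rational root is an integer divisor of 15: try ±1, ±2, ... in turn.
Test x = 1: value = 0 ✓, so (x - 1) is a factor.
Synthetic division by (x - 1): bring down 1; 1(1) + 1 = 2; 2(1) - 17 = -15; (-15)(1) + 15 = 0 → quotient x^2 + 2x - 15, remainder 0.
Solve the quadratic x^2 + 2x - 15 = 0: discriminant = 2^2 - 4(1)(-15) = 4 + 60 = 64.
sqrt(64) = 8, so x = (-2 ± 8)/2: x = 3 or x = -5.

x = -5, x = 1, x = 3


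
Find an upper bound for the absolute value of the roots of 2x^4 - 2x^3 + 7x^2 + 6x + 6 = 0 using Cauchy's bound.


Cauchy's bound: all roots r satisfy |r| <= 1 + max(|a_i/a_n|) for i = 0,...,n-1
where a_n is the leading coefficient.

Coefficients: [2, -2, 7, 6, 6]
Leading coefficient a_n = 2
Ratios |a_i/a_n|: 1, 7/2, 3, 3
Maximum ratio: 7/2
Cauchy's bound: |r| <= 1 + 7/2 = 9/2

Upper bound = 9/2


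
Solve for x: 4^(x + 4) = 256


Express both sides with the same base.
256 = 4^4
Since the bases match, equate exponents: x + 4 = 4
So x = 4 - (4) = 0

x = 0


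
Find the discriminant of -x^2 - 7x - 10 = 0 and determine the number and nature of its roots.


For ax^2 + bx + c = 0, discriminant D = b^2 - 4ac
Here a = -1, b = -7, c = -10
D = (-7)^2 - 4(-1)(-10) = 49 - 40 = 9

D = 9 > 0 and is a perfect square (sqrt = 3)
The equation has 2 distinct real rational roots.

Discriminant = 9, 2 distinct real rational roots


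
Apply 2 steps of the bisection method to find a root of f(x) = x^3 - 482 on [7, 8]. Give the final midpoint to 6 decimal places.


f(x) = x^3 - 482
f(7) = -139 < 0
f(8) = 30 > 0

Step 1: midpoint = (7.000000 + 8.000000)/2 = 7.500000
  f(7.500000) = -60.125000
  f(mid) < 0, so root is in [7.500000, 8.000000]

Step 2: midpoint = (7.500000 + 8.000000)/2 = 7.750000
  f(7.750000) = -16.515625
  f(mid) < 0, so root is in [7.750000, 8.000000]

midpoint = 7.750000


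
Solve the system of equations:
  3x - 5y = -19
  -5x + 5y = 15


Using Cramer's rule:
Determinant D = (3)(5) - (-5)(-5) = 15 - 25 = -10
Dx = (-19)(5) - (15)(-5) = -95 + 75 = -20
Dy = (3)(15) - (-5)(-19) = 45 - 95 = -50
x = Dx/D = -20/-10 = 2
y = Dy/D = -50/-10 = 5

x = 2, y = 5


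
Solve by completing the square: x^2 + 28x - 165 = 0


Start: x^2 + 28x - 165 = 0
Move constant: x^2 + 28x = 165
Half of 28 is 14, squared is 196
Add 196 to both sides: x^2 + 28x + 196 = 361
(x + 14)^2 = 361
x + 14 = ±19
x = -14 + 19 = 5 or x = -14 - 19 = -33

x = -33, x = 5


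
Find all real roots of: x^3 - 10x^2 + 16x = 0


The constant term is 0, so x = 0 is a root. Factor out x:
  x(x^2 - 10x + 16) = 0
Solve the quadratic x^2 - 10x + 16 = 0: discriminant = (-10)^2 - 4(1)(16) = 100 - 64 = 36.
sqrt(36) = 6, so x = (10 ± 6)/2: x = 8 or x = 2.

x = 0, x = 2, x = 8


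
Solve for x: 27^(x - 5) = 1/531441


Express both sides with the same base.
1/531441 = 27^(-4)
Since the bases match, equate exponents: x - 5 = -4
So x = -4 - (-5) = 1

x = 1


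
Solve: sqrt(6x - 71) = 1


Square both sides: 6x - 71 = 1^2 = 1
6x = 1 + 71 = 72
x = 12
Check: sqrt(6*12 - 71) = sqrt(1) = 1 ✓

x = 12


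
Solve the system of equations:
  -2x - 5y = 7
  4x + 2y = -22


Using Cramer's rule:
Determinant D = (-2)(2) - (4)(-5) = -4 + 20 = 16
Dx = (7)(2) - (-22)(-5) = 14 - 110 = -96
Dy = (-2)(-22) - (4)(7) = 44 - 28 = 16
x = Dx/D = -96/16 = -6
y = Dy/D = 16/16 = 1

x = -6, y = 1


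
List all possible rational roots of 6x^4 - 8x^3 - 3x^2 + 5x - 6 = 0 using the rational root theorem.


Rational root theorem: possible roots are ±p/q where:
  p divides the constant term (-6): p ∈ {1, 2, 3, 6}
  q divides the leading coefficient (6): q ∈ {1, 2, 3, 6}

All possible rational roots: -6, -3, -2, -3/2, -1, -2/3, -1/2, -1/3, -1/6, 1/6, 1/3, 1/2, 2/3, 1, 3/2, 2, 3, 6

-6, -3, -2, -3/2, -1, -2/3, -1/2, -1/3, -1/6, 1/6, 1/3, 1/2, 2/3, 1, 3/2, 2, 3, 6


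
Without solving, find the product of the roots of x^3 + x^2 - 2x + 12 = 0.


By Vieta's formulas for x^3 + bx^2 + cx + d = 0:
  r1 + r2 + r3 = -b/a = -1
  r1*r2 + r1*r3 + r2*r3 = c/a = -2
  r1*r2*r3 = -d/a = -12


Product = -12


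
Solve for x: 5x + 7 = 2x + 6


Starting with: 5x + 7 = 2x + 6
Move all x terms to left: (5 - 2)x = 6 - 7
Simplify: 3x = -1
Divide both sides by 3: x = -1/3

x = -1/3


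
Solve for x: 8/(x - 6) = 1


Multiply both sides by (x - 6): 8 = 1(x - 6)
Distribute: 8 = x - 6
x = 8 + 6 = 14
x = 14

x = 14


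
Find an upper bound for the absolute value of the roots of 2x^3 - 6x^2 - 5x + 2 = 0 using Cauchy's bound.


Cauchy's bound: all roots r satisfy |r| <= 1 + max(|a_i/a_n|) for i = 0,...,n-1
where a_n is the leading coefficient.

Coefficients: [2, -6, -5, 2]
Leading coefficient a_n = 2
Ratios |a_i/a_n|: 3, 5/2, 1
Maximum ratio: 3
Cauchy's bound: |r| <= 1 + 3 = 4

Upper bound = 4


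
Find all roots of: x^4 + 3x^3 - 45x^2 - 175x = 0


The constant term is 0, so x = 0 is a root. Factor out x:
  x^3 + 3x^2 - 45x - 175 = 0
Let p(x) = x^3 + 3x^2 - 45x - 175. By the rational root theorem (leading coefficient 1), any rational root is an integer divisor of 175: try ±1, ±2, ... in turn.
Test x = 1: value = -216 ≠ 0.
Test x = -1: value = -128 ≠ 0.
Test x = 5: value = -200 ≠ 0.
Test x = -5: value = 0 ✓, so (x + 5) is a factor.
Synthetic division by (x + 5): bring down 1; 1(-5) + 3 = -2; (-2)(-5) - 45 = -35; (-35)(-5) - 175 = 0 → quotient x^2 - 2x - 35, remainder 0.
Solve the quadratic x^2 - 2x - 35 = 0: discriminant = (-2)^2 - 4(1)(-35) = 4 + 140 = 144.
sqrt(144) = 12, so x = (2 ± 12)/2: x = 7 or x = -5.
Collecting all roots found:

x = -5 (multiplicity 2), x = 0, x = 7


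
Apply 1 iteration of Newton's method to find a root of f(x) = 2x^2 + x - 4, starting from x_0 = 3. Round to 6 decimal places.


Newton's method: x_(n+1) = x_n - f(x_n)/f'(x_n)
f(x) = 2x^2 + x - 4
f'(x) = 4x + 1

Iteration 1:
  f(3.000000) = 17.000000
  f'(3.000000) = 13.000000
  x_1 = 3.000000 - (17.000000)/(13.000000) = 1.692308

x_1 = 1.692308


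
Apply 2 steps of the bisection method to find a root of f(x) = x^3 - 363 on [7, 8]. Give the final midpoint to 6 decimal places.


f(x) = x^3 - 363
f(7) = -20 < 0
f(8) = 149 > 0

Step 1: midpoint = (7.000000 + 8.000000)/2 = 7.500000
  f(7.500000) = 58.875000
  f(mid) > 0, so root is in [7.000000, 7.500000]

Step 2: midpoint = (7.000000 + 7.500000)/2 = 7.250000
  f(7.250000) = 18.078125
  f(mid) > 0, so root is in [7.000000, 7.250000]

midpoint = 7.250000


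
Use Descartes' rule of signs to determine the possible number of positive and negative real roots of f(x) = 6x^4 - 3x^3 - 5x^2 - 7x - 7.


Descartes' rule of signs:

For positive roots, count sign changes in f(x) = 6x^4 - 3x^3 - 5x^2 - 7x - 7:
Signs of coefficients: +, -, -, -, -
Number of sign changes: 1
Possible positive real roots: 1

For negative roots, examine f(-x) = 6x^4 + 3x^3 - 5x^2 + 7x - 7:
Signs of coefficients: +, +, -, +, -
Number of sign changes: 3
Possible negative real roots: 3, 1

Positive roots: 1; Negative roots: 3 or 1


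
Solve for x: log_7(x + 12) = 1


Convert to exponential form: x + 12 = 7^1 = 7
x = 7 - 12 = -5
Check: log_7(-5 + 12) = log_7(7) = log_7(7) = 1 ✓

x = -5


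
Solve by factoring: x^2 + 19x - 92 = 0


We need two numbers that multiply to -92 and add to 19.
Those numbers are 23 and -4 (since 23 * (-4) = -92 and 23 + (-4) = 19).
So x^2 + 19x - 92 = (x + 23)(x - 4) = 0
Setting each factor to zero: x = -23 or x = 4

x = -23, x = 4


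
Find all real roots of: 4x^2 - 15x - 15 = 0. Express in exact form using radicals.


Using the quadratic formula: x = (-b ± sqrt(b^2 - 4ac)) / (2a)
Here a = 4, b = -15, c = -15
Discriminant = b^2 - 4ac = (-15)^2 - 4(4)(-15) = 225 + 240 = 465
Since discriminant = 465 > 0, there are two real roots.
x = (15 ± sqrt(465)) / 8
Numerically: x ≈ 4.5705 or x ≈ -0.8205

x = (15 + sqrt(465)) / 8 or x = (15 - sqrt(465)) / 8


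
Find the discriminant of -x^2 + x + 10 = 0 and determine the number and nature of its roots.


For ax^2 + bx + c = 0, discriminant D = b^2 - 4ac
Here a = -1, b = 1, c = 10
D = (1)^2 - 4(-1)(10) = 1 + 40 = 41

D = 41 > 0 but not a perfect square
The equation has 2 distinct real irrational roots.

Discriminant = 41, 2 distinct real irrational roots


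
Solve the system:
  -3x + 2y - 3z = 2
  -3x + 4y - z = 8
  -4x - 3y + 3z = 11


Using Cramer's rule. Expand each determinant along the first row.
D  = (-3)*[4*3 - (-1)*(-3)] - 2*[(-3)*3 - (-1)*(-4)] + (-3)*[(-3)*(-3) - 4*(-4)]
  = (-3)*(9) - 2*(-13) + (-3)*(25) = -76
Dx = 2*[4*3 - (-1)*(-3)] - 2*[8*3 - (-1)*11] + (-3)*[8*(-3) - 4*11]
  = 2*(9) - 2*(35) + (-3)*(-68) = 152
Dy = (-3)*[8*3 - (-1)*11] - 2*[(-3)*3 - (-1)*(-4)] + (-3)*[(-3)*11 - 8*(-4)]
  = (-3)*(35) - 2*(-13) + (-3)*(-1) = -76
Dz = (-3)*[4*11 - 8*(-3)] - 2*[(-3)*11 - 8*(-4)] + 2*[(-3)*(-3) - 4*(-4)]
  = (-3)*(68) - 2*(-1) + 2*(25) = -152
x = Dx/D = 152/-76 = -2, y = Dy/D = -76/-76 = 1, z = Dz/D = -152/-76 = 2
Check eq1: (-3)(-2) + (2)(1) + (-3)(2) = 2 = 2 ✓
Check eq2: (-3)(-2) + (4)(1) + (-1)(2) = 8 = 8 ✓
Check eq3: (-4)(-2) + (-3)(1) + (3)(2) = 11 = 11 ✓

x = -2, y = 1, z = 2


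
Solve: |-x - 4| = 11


An absolute value equation |expr| = 11 gives two cases:
Case 1: -x - 4 = 11
  -x = 15, so x = -15
Case 2: -x - 4 = -11
  -x = -7, so x = 7

x = -15, x = 7


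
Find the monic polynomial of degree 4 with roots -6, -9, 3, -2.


A monic polynomial with roots -6, -9, 3, -2 is:
p(x) = (x + 6)(x + 9)(x - 3)(x + 2)
After multiplying by (x + 6): x + 6
After multiplying by (x + 9): x^2 + 15x + 54
After multiplying by (x - 3): x^3 + 12x^2 + 9x - 162
After multiplying by (x + 2): x^4 + 14x^3 + 33x^2 - 144x - 324

x^4 + 14x^3 + 33x^2 - 144x - 324


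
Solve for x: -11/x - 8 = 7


Subtract -8 from both sides: -11/x = 15
Multiply both sides by x: -11 = 15 * x
Divide by 15: x = -11/15

x = -11/15


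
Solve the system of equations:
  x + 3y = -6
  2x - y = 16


Using Cramer's rule:
Determinant D = (1)(-1) - (2)(3) = -1 - 6 = -7
Dx = (-6)(-1) - (16)(3) = 6 - 48 = -42
Dy = (1)(16) - (2)(-6) = 16 + 12 = 28
x = Dx/D = -42/-7 = 6
y = Dy/D = 28/-7 = -4

x = 6, y = -4


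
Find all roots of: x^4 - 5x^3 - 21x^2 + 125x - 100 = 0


Let p(x) = x^4 - 5x^3 - 21x^2 + 125x - 100. By the rational root theorem (leading coefficient 1), any rational root is an integer divisor of 100: try ±1, ±2, ... in turn.
Test x = 1: value = 0 ✓, so (x - 1) is a factor.
Synthetic division by (x - 1): bring down 1; 1(1) - 5 = -4; (-4)(1) - 21 = -25; (-25)(1) + 125 = 100; 100(1) - 100 = 0 → quotient x^3 - 4x^2 - 25x + 100, remainder 0.
Continue with the quotient x^3 - 4x^2 - 25x + 100 (candidates must divide 100; re-test x = 1 first in case it repeats).
Test x = 1: value = 72 ≠ 0.
Test x = -1: value = 120 ≠ 0.
Test x = 2: value = 42 ≠ 0.
Test x = -2: value = 126 ≠ 0.
Test x = 4: value = 0 ✓, so (x - 4) is a factor.
Synthetic division by (x - 4): bring down 1; 1(4) - 4 = 0; 0(4) - 25 = -25; (-25)(4) + 100 = 0 → quotient x^2 - 25, remainder 0.
Solve the quadratic x^2 - 25 = 0: discriminant = 0^2 - 4(1)(-25) = 0 + 100 = 100.
sqrt(100) = 10, so x = (0 ± 10)/2: x = 5 or x = -5.
Collecting all roots found:

x = -5, x = 1, x = 4, x = 5


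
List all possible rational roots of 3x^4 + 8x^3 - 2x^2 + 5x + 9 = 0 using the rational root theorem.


Rational root theorem: possible roots are ±p/q where:
  p divides the constant term (9): p ∈ {1, 3, 9}
  q divides the leading coefficient (3): q ∈ {1, 3}

All possible rational roots: -9, -3, -1, -1/3, 1/3, 1, 3, 9

-9, -3, -1, -1/3, 1/3, 1, 3, 9


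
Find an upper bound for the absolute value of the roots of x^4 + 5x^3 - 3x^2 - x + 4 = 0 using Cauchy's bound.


Cauchy's bound: all roots r satisfy |r| <= 1 + max(|a_i/a_n|) for i = 0,...,n-1
where a_n is the leading coefficient.

Coefficients: [1, 5, -3, -1, 4]
Leading coefficient a_n = 1
Ratios |a_i/a_n|: 5, 3, 1, 4
Maximum ratio: 5
Cauchy's bound: |r| <= 1 + 5 = 6

Upper bound = 6


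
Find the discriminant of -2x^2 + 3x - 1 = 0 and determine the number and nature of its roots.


For ax^2 + bx + c = 0, discriminant D = b^2 - 4ac
Here a = -2, b = 3, c = -1
D = (3)^2 - 4(-2)(-1) = 9 - 8 = 1

D = 1 > 0 and is a perfect square (sqrt = 1)
The equation has 2 distinct real rational roots.

Discriminant = 1, 2 distinct real rational roots


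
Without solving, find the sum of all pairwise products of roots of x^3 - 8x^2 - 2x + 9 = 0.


By Vieta's formulas for x^3 + bx^2 + cx + d = 0:
  r1 + r2 + r3 = -b/a = 8
  r1*r2 + r1*r3 + r2*r3 = c/a = -2
  r1*r2*r3 = -d/a = -9


Sum of pairwise products = -2


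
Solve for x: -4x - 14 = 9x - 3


Starting with: -4x - 14 = 9x - 3
Move all x terms to left: (-4 - 9)x = -3 + 14
Simplify: -13x = 11
Divide both sides by -13: x = -11/13

x = -11/13


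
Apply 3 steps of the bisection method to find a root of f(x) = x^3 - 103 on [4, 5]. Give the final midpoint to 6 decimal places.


f(x) = x^3 - 103
f(4) = -39 < 0
f(5) = 22 > 0

Step 1: midpoint = (4.000000 + 5.000000)/2 = 4.500000
  f(4.500000) = -11.875000
  f(mid) < 0, so root is in [4.500000, 5.000000]

Step 2: midpoint = (4.500000 + 5.000000)/2 = 4.750000
  f(4.750000) = 4.171875
  f(mid) > 0, so root is in [4.500000, 4.750000]

Step 3: midpoint = (4.500000 + 4.750000)/2 = 4.625000
  f(4.625000) = -4.068359
  f(mid) < 0, so root is in [4.625000, 4.750000]

midpoint = 4.625000


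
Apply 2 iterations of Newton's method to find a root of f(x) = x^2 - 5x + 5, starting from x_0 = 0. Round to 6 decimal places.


Newton's method: x_(n+1) = x_n - f(x_n)/f'(x_n)
f(x) = x^2 - 5x + 5
f'(x) = 2x - 5

Iteration 1:
  f(0.000000) = 5.000000
  f'(0.000000) = -5.000000
  x_1 = 0.000000 - (5.000000)/(-5.000000) = 1.000000

Iteration 2:
  f(1.000000) = 1.000000
  f'(1.000000) = -3.000000
  x_2 = 1.000000 - (1.000000)/(-3.000000) = 1.333333

x_2 = 1.333333


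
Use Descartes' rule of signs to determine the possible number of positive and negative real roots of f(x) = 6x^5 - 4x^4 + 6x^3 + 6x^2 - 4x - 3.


Descartes' rule of signs:

For positive roots, count sign changes in f(x) = 6x^5 - 4x^4 + 6x^3 + 6x^2 - 4x - 3:
Signs of coefficients: +, -, +, +, -, -
Number of sign changes: 3
Possible positive real roots: 3, 1

For negative roots, examine f(-x) = -6x^5 - 4x^4 - 6x^3 + 6x^2 + 4x - 3:
Signs of coefficients: -, -, -, +, +, -
Number of sign changes: 2
Possible negative real roots: 2, 0

Positive roots: 3 or 1; Negative roots: 2 or 0


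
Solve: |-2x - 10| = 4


An absolute value equation |expr| = 4 gives two cases:
Case 1: -2x - 10 = 4
  -2x = 14, so x = -7
Case 2: -2x - 10 = -4
  -2x = 6, so x = -3

x = -7, x = -3


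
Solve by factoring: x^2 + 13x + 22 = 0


We need two numbers that multiply to 22 and add to 13.
Those numbers are 2 and 11 (since 2 * 11 = 22 and 2 + 11 = 13).
So x^2 + 13x + 22 = (x + 2)(x + 11) = 0
Setting each factor to zero: x = -2 or x = -11

x = -11, x = -2


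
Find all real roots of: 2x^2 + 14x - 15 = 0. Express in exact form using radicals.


Using the quadratic formula: x = (-b ± sqrt(b^2 - 4ac)) / (2a)
Here a = 2, b = 14, c = -15
Discriminant = b^2 - 4ac = 14^2 - 4(2)(-15) = 196 + 120 = 316
Since discriminant = 316 > 0, there are two real roots.
x = (-14 ± 2*sqrt(79)) / 4
Simplifying: x = (-7 ± sqrt(79)) / 2
Numerically: x ≈ 0.9441 or x ≈ -7.9441

x = (-7 + sqrt(79)) / 2 or x = (-7 - sqrt(79)) / 2


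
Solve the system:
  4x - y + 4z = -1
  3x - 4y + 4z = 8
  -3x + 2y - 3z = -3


Using Cramer's rule. Expand each determinant along the first row.
D  = 4*[(-4)*(-3) - 4*2] - (-1)*[3*(-3) - 4*(-3)] + 4*[3*2 - (-4)*(-3)]
  = 4*(4) - (-1)*(3) + 4*(-6) = -5
Dx = (-1)*[(-4)*(-3) - 4*2] - (-1)*[8*(-3) - 4*(-3)] + 4*[8*2 - (-4)*(-3)]
  = (-1)*(4) - (-1)*(-12) + 4*(4) = 0
Dy = 4*[8*(-3) - 4*(-3)] - (-1)*[3*(-3) - 4*(-3)] + 4*[3*(-3) - 8*(-3)]
  = 4*(-12) - (-1)*(3) + 4*(15) = 15
Dz = 4*[(-4)*(-3) - 8*2] - (-1)*[3*(-3) - 8*(-3)] + (-1)*[3*2 - (-4)*(-3)]
  = 4*(-4) - (-1)*(15) + (-1)*(-6) = 5
x = Dx/D = 0/-5 = 0, y = Dy/D = 15/-5 = -3, z = Dz/D = 5/-5 = -1
Check eq1: (4)(0) + (-1)(-3) + (4)(-1) = -1 = -1 ✓
Check eq2: (3)(0) + (-4)(-3) + (4)(-1) = 8 = 8 ✓
Check eq3: (-3)(0) + (2)(-3) + (-3)(-1) = -3 = -3 ✓

x = 0, y = -3, z = -1


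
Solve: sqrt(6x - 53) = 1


Square both sides: 6x - 53 = 1^2 = 1
6x = 1 + 53 = 54
x = 9
Check: sqrt(6*9 - 53) = sqrt(1) = 1 ✓

x = 9


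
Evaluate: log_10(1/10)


We need the exponent such that 10^? = 1/10
10^(-1) = 1/10^1 = 1/10
Therefore log_10(1/10) = -1

-1


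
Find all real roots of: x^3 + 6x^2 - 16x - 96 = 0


Let p(x) = x^3 + 6x^2 - 16x - 96. By the rational root theorem (leading coefficient 1), any rational root is an integer divisor of 96: try ±1, ±2, ... in turn.
Test x = 1: value = -105 ≠ 0.
Test x = -1: value = -75 ≠ 0.
Test x = 2: value = -96 ≠ 0.
Test x = -2: value = -48 ≠ 0.
Test x = 3: value = -63 ≠ 0.
Test x = -3: value = -21 ≠ 0.
Test x = 4: value = 0 ✓, so (x - 4) is a factor.
Synthetic division by (x - 4): bring down 1; 1(4) + 6 = 10; 10(4) - 16 = 24; 24(4) - 96 = 0 → quotient x^2 + 10x + 24, remainder 0.
Solve the quadratic x^2 + 10x + 24 = 0: discriminant = 10^2 - 4(1)(24) = 100 - 96 = 4.
sqrt(4) = 2, so x = (-10 ± 2)/2: x = -4 or x = -6.

x = -6, x = -4, x = 4


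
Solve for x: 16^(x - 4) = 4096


Express both sides with the same base.
4096 = 16^3
Since the bases match, equate exponents: x - 4 = 3
So x = 3 - (-4) = 7

x = 7


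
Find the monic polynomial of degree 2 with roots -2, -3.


A monic polynomial with roots -2, -3 is:
p(x) = (x + 2)(x + 3)
After multiplying by (x + 2): x + 2
After multiplying by (x + 3): x^2 + 5x + 6

x^2 + 5x + 6


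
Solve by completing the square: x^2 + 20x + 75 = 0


Start: x^2 + 20x + 75 = 0
Move constant: x^2 + 20x = -75
Half of 20 is 10, squared is 100
Add 100 to both sides: x^2 + 20x + 100 = 25
(x + 10)^2 = 25
x + 10 = ±5
x = -10 + 5 = -5 or x = -10 - 5 = -15

x = -15, x = -5


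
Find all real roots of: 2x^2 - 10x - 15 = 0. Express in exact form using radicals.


Using the quadratic formula: x = (-b ± sqrt(b^2 - 4ac)) / (2a)
Here a = 2, b = -10, c = -15
Discriminant = b^2 - 4ac = (-10)^2 - 4(2)(-15) = 100 + 120 = 220
Since discriminant = 220 > 0, there are two real roots.
x = (10 ± 2*sqrt(55)) / 4
Simplifying: x = (5 ± sqrt(55)) / 2
Numerically: x ≈ 6.2081 or x ≈ -1.2081

x = (5 + sqrt(55)) / 2 or x = (5 - sqrt(55)) / 2


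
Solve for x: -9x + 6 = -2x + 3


Starting with: -9x + 6 = -2x + 3
Move all x terms to left: (-9 + 2)x = 3 - 6
Simplify: -7x = -3
Divide both sides by -7: x = 3/7

x = 3/7


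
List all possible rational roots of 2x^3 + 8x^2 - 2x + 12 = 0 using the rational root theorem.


Rational root theorem: possible roots are ±p/q where:
  p divides the constant term (12): p ∈ {1, 2, 3, 4, 6, 12}
  q divides the leading coefficient (2): q ∈ {1, 2}

All possible rational roots: -12, -6, -4, -3, -2, -3/2, -1, -1/2, 1/2, 1, 3/2, 2, 3, 4, 6, 12

-12, -6, -4, -3, -2, -3/2, -1, -1/2, 1/2, 1, 3/2, 2, 3, 4, 6, 12


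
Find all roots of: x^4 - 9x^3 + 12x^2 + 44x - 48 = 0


Let p(x) = x^4 - 9x^3 + 12x^2 + 44x - 48. By the rational root theorem (leading coefficient 1), any rational root is an integer divisor of 48: try ±1, ±2, ... in turn.
Test x = 1: value = 0 ✓, so (x - 1) is a factor.
Synthetic division by (x - 1): bring down 1; 1(1) - 9 = -8; (-8)(1) + 12 = 4; 4(1) + 44 = 48; 48(1) - 48 = 0 → quotient x^3 - 8x^2 + 4x + 48, remainder 0.
Continue with the quotient x^3 - 8x^2 + 4x + 48 (candidates must divide 48; re-test x = 1 first in case it repeats).
Test x = 1: value = 45 ≠ 0.
Test x = -1: value = 35 ≠ 0.
Test x = 2: value = 32 ≠ 0.
Test x = -2: value = 0 ✓, so (x + 2) is a factor.
Synthetic division by (x + 2): bring down 1; 1(-2) - 8 = -10; (-10)(-2) + 4 = 24; 24(-2) + 48 = 0 → quotient x^2 - 10x + 24, remainder 0.
Solve the quadratic x^2 - 10x + 24 = 0: discriminant = (-10)^2 - 4(1)(24) = 100 - 96 = 4.
sqrt(4) = 2, so x = (10 ± 2)/2: x = 6 or x = 4.
Collecting all roots found:

x = -2, x = 1, x = 4, x = 6


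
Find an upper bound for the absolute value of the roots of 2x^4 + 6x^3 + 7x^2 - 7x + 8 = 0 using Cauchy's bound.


Cauchy's bound: all roots r satisfy |r| <= 1 + max(|a_i/a_n|) for i = 0,...,n-1
where a_n is the leading coefficient.

Coefficients: [2, 6, 7, -7, 8]
Leading coefficient a_n = 2
Ratios |a_i/a_n|: 3, 7/2, 7/2, 4
Maximum ratio: 4
Cauchy's bound: |r| <= 1 + 4 = 5

Upper bound = 5


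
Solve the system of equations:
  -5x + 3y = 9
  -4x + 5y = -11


Using Cramer's rule:
Determinant D = (-5)(5) - (-4)(3) = -25 + 12 = -13
Dx = (9)(5) - (-11)(3) = 45 + 33 = 78
Dy = (-5)(-11) - (-4)(9) = 55 + 36 = 91
x = Dx/D = 78/-13 = -6
y = Dy/D = 91/-13 = -7

x = -6, y = -7


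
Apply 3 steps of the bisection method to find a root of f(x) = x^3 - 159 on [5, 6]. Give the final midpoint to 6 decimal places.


f(x) = x^3 - 159
f(5) = -34 < 0
f(6) = 57 > 0

Step 1: midpoint = (5.000000 + 6.000000)/2 = 5.500000
  f(5.500000) = 7.375000
  f(mid) > 0, so root is in [5.000000, 5.500000]

Step 2: midpoint = (5.000000 + 5.500000)/2 = 5.250000
  f(5.250000) = -14.296875
  f(mid) < 0, so root is in [5.250000, 5.500000]

Step 3: midpoint = (5.250000 + 5.500000)/2 = 5.375000
  f(5.375000) = -3.712891
  f(mid) < 0, so root is in [5.375000, 5.500000]

midpoint = 5.375000


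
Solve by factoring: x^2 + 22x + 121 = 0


We need two numbers that multiply to 121 and add to 22.
Those numbers are 11 and 11 (since 11 * 11 = 121 and 11 + 11 = 22).
So x^2 + 22x + 121 = (x + 11)(x + 11) = 0
Setting each factor to zero: x = -11 or x = -11

x = -11


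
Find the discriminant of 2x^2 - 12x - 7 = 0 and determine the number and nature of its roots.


For ax^2 + bx + c = 0, discriminant D = b^2 - 4ac
Here a = 2, b = -12, c = -7
D = (-12)^2 - 4(2)(-7) = 144 + 56 = 200

D = 200 > 0 but not a perfect square
The equation has 2 distinct real irrational roots.

Discriminant = 200, 2 distinct real irrational roots


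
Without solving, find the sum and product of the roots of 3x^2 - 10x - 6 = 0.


By Vieta's formulas for ax^2 + bx + c = 0:
  Sum of roots = -b/a
  Product of roots = c/a

Here a = 3, b = -10, c = -6
Sum = -(-10)/3 = 10/3
Product = -6/3 = -2

Sum = 10/3, Product = -2


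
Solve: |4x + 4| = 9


An absolute value equation |expr| = 9 gives two cases:
Case 1: 4x + 4 = 9
  4x = 5, so x = 5/4
Case 2: 4x + 4 = -9
  4x = -13, so x = -13/4

x = -13/4, x = 5/4


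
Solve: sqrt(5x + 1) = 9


Square both sides: 5x + 1 = 9^2 = 81
5x = 81 - 1 = 80
x = 16
Check: sqrt(5*16 + 1) = sqrt(81) = 9 ✓

x = 16


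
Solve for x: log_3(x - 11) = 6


Convert to exponential form: x - 11 = 3^6 = 729
x = 729 + 11 = 740
Check: log_3(740 - 11) = log_3(729) = log_3(729) = 6 ✓

x = 740


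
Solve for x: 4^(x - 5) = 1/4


Express both sides with the same base.
1/4 = 4^(-1)
Since the bases match, equate exponents: x - 5 = -1
So x = -1 - (-5) = 4

x = 4


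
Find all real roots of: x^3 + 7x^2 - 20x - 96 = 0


Let p(x) = x^3 + 7x^2 - 20x - 96. By the rational root theorem (leading coefficient 1), any rational root is an integer divisor of 96: try ±1, ±2, ... in turn.
Test x = 1: value = -108 ≠ 0.
Test x = -1: value = -70 ≠ 0.
Test x = 2: value = -100 ≠ 0.
Test x = -2: value = -36 ≠ 0.
Test x = 3: value = -66 ≠ 0.
Test x = -3: value = 0 ✓, so (x + 3) is a factor.
Synthetic division by (x + 3): bring down 1; 1(-3) + 7 = 4; 4(-3) - 20 = -32; (-32)(-3) - 96 = 0 → quotient x^2 + 4x - 32, remainder 0.
Solve the quadratic x^2 + 4x - 32 = 0: discriminant = 4^2 - 4(1)(-32) = 16 + 128 = 144.
sqrt(144) = 12, so x = (-4 ± 12)/2: x = 4 or x = -8.

x = -8, x = -3, x = 4


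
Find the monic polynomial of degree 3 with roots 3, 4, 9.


A monic polynomial with roots 3, 4, 9 is:
p(x) = (x - 3)(x - 4)(x - 9)
After multiplying by (x - 3): x - 3
After multiplying by (x - 4): x^2 - 7x + 12
After multiplying by (x - 9): x^3 - 16x^2 + 75x - 108

x^3 - 16x^2 + 75x - 108


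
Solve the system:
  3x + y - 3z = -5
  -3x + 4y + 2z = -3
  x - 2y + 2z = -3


Using Cramer's rule. Expand each determinant along the first row.
D  = 3*[4*2 - 2*(-2)] - 1*[(-3)*2 - 2*1] + (-3)*[(-3)*(-2) - 4*1]
  = 3*(12) - 1*(-8) + (-3)*(2) = 38
Dx = (-5)*[4*2 - 2*(-2)] - 1*[(-3)*2 - 2*(-3)] + (-3)*[(-3)*(-2) - 4*(-3)]
  = (-5)*(12) - 1*(0) + (-3)*(18) = -114
Dy = 3*[(-3)*2 - 2*(-3)] - (-5)*[(-3)*2 - 2*1] + (-3)*[(-3)*(-3) - (-3)*1]
  = 3*(0) - (-5)*(-8) + (-3)*(12) = -76
Dz = 3*[4*(-3) - (-3)*(-2)] - 1*[(-3)*(-3) - (-3)*1] + (-5)*[(-3)*(-2) - 4*1]
  = 3*(-18) - 1*(12) + (-5)*(2) = -76
x = Dx/D = -114/38 = -3, y = Dy/D = -76/38 = -2, z = Dz/D = -76/38 = -2
Check eq1: (3)(-3) + (1)(-2) + (-3)(-2) = -5 = -5 ✓
Check eq2: (-3)(-3) + (4)(-2) + (2)(-2) = -3 = -3 ✓
Check eq3: (1)(-3) + (-2)(-2) + (2)(-2) = -3 = -3 ✓

x = -3, y = -2, z = -2


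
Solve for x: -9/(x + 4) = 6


Multiply both sides by (x + 4): -9 = 6(x + 4)
Distribute: -9 = 6x + 24
6x = -9 - 24 = -33
x = -11/2

x = -11/2


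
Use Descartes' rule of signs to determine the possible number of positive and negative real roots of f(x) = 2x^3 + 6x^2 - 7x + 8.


Descartes' rule of signs:

For positive roots, count sign changes in f(x) = 2x^3 + 6x^2 - 7x + 8:
Signs of coefficients: +, +, -, +
Number of sign changes: 2
Possible positive real roots: 2, 0

For negative roots, examine f(-x) = -2x^3 + 6x^2 + 7x + 8:
Signs of coefficients: -, +, +, +
Number of sign changes: 1
Possible negative real roots: 1

Positive roots: 2 or 0; Negative roots: 1


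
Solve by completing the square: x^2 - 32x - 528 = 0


Start: x^2 - 32x - 528 = 0
Move constant: x^2 - 32x = 528
Half of -32 is -16, squared is 256
Add 256 to both sides: x^2 - 32x + 256 = 784
(x - 16)^2 = 784
x - 16 = ±28
x = 16 + 28 = 44 or x = 16 - 28 = -12

x = -12, x = 44


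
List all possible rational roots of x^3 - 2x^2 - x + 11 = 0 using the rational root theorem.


Rational root theorem: possible roots are ±p/q where:
  p divides the constant term (11): p ∈ {1, 11}
  q divides the leading coefficient (1): q ∈ {1}

All possible rational roots: -11, -1, 1, 11

-11, -1, 1, 11


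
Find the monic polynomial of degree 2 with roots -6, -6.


A monic polynomial with roots -6, -6 is:
p(x) = (x + 6)(x + 6)
After multiplying by (x + 6): x + 6
After multiplying by (x + 6): x^2 + 12x + 36

x^2 + 12x + 36


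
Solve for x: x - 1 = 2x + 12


Starting with: x - 1 = 2x + 12
Move all x terms to left: (1 - 2)x = 12 + 1
Simplify: -x = 13
Divide both sides by -1: x = -13

x = -13


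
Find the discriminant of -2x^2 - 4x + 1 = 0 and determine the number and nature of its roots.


For ax^2 + bx + c = 0, discriminant D = b^2 - 4ac
Here a = -2, b = -4, c = 1
D = (-4)^2 - 4(-2)(1) = 16 + 8 = 24

D = 24 > 0 but not a perfect square
The equation has 2 distinct real irrational roots.

Discriminant = 24, 2 distinct real irrational roots


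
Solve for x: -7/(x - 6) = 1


Multiply both sides by (x - 6): -7 = 1(x - 6)
Distribute: -7 = x - 6
x = -7 + 6 = -1
x = -1

x = -1


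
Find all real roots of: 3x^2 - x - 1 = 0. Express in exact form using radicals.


Using the quadratic formula: x = (-b ± sqrt(b^2 - 4ac)) / (2a)
Here a = 3, b = -1, c = -1
Discriminant = b^2 - 4ac = (-1)^2 - 4(3)(-1) = 1 + 12 = 13
Since discriminant = 13 > 0, there are two real roots.
x = (1 ± sqrt(13)) / 6
Numerically: x ≈ 0.7676 or x ≈ -0.4343

x = (1 + sqrt(13)) / 6 or x = (1 - sqrt(13)) / 6


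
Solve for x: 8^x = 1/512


Express both sides with the same base.
1/512 = 8^(-3)
Since the bases match: x = -3

x = -3


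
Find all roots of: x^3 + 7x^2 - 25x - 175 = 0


Let p(x) = x^3 + 7x^2 - 25x - 175. By the rational root theorem (leading coefficient 1), any rational root is an integer divisor of 175: try ±1, ±2, ... in turn.
Test x = 1: value = -192 ≠ 0.
Test x = -1: value = -144 ≠ 0.
Test x = 5: value = 0 ✓, so (x - 5) is a factor.
Synthetic division by (x - 5): bring down 1; 1(5) + 7 = 12; 12(5) - 25 = 35; 35(5) - 175 = 0 → quotient x^2 + 12x + 35, remainder 0.
Solve the quadratic x^2 + 12x + 35 = 0: discriminant = 12^2 - 4(1)(35) = 144 - 140 = 4.
sqrt(4) = 2, so x = (-12 ± 2)/2: x = -5 or x = -7.
Collecting all roots found:

x = -7, x = -5, x = 5


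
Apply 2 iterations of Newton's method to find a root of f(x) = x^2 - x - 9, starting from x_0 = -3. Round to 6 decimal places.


Newton's method: x_(n+1) = x_n - f(x_n)/f'(x_n)
f(x) = x^2 - x - 9
f'(x) = 2x - 1

Iteration 1:
  f(-3.000000) = 3.000000
  f'(-3.000000) = -7.000000
  x_1 = -3.000000 - (3.000000)/(-7.000000) = -2.571429

Iteration 2:
  f(-2.571429) = 0.183673
  f'(-2.571429) = -6.142857
  x_2 = -2.571429 - (0.183673)/(-6.142857) = -2.541528

x_2 = -2.541528


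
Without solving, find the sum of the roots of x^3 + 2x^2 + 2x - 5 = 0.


By Vieta's formulas for x^3 + bx^2 + cx + d = 0:
  r1 + r2 + r3 = -b/a = -2
  r1*r2 + r1*r3 + r2*r3 = c/a = 2
  r1*r2*r3 = -d/a = 5


Sum = -2


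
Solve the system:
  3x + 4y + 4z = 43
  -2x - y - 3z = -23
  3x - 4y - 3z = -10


Using Cramer's rule. Expand each determinant along the first row.
D  = 3*[(-1)*(-3) - (-3)*(-4)] - 4*[(-2)*(-3) - (-3)*3] + 4*[(-2)*(-4) - (-1)*3]
  = 3*(-9) - 4*(15) + 4*(11) = -43
Dx = 43*[(-1)*(-3) - (-3)*(-4)] - 4*[(-23)*(-3) - (-3)*(-10)] + 4*[(-23)*(-4) - (-1)*(-10)]
  = 43*(-9) - 4*(39) + 4*(82) = -215
Dy = 3*[(-23)*(-3) - (-3)*(-10)] - 43*[(-2)*(-3) - (-3)*3] + 4*[(-2)*(-10) - (-23)*3]
  = 3*(39) - 43*(15) + 4*(89) = -172
Dz = 3*[(-1)*(-10) - (-23)*(-4)] - 4*[(-2)*(-10) - (-23)*3] + 43*[(-2)*(-4) - (-1)*3]
  = 3*(-82) - 4*(89) + 43*(11) = -129
x = Dx/D = -215/-43 = 5, y = Dy/D = -172/-43 = 4, z = Dz/D = -129/-43 = 3
Check eq1: (3)(5) + (4)(4) + (4)(3) = 43 = 43 ✓
Check eq2: (-2)(5) + (-1)(4) + (-3)(3) = -23 = -23 ✓
Check eq3: (3)(5) + (-4)(4) + (-3)(3) = -10 = -10 ✓

x = 5, y = 4, z = 3


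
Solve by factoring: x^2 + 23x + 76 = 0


We need two numbers that multiply to 76 and add to 23.
Those numbers are 4 and 19 (since 4 * 19 = 76 and 4 + 19 = 23).
So x^2 + 23x + 76 = (x + 4)(x + 19) = 0
Setting each factor to zero: x = -4 or x = -19

x = -19, x = -4


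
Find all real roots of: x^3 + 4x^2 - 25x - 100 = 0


Let p(x) = x^3 + 4x^2 - 25x - 100. By the rational root theorem (leading coefficient 1), any rational root is an integer divisor of 100: try ±1, ±2, ... in turn.
Test x = 1: value = -120 ≠ 0.
Test x = -1: value = -72 ≠ 0.
Test x = 2: value = -126 ≠ 0.
Test x = -2: value = -42 ≠ 0.
Test x = 4: value = -72 ≠ 0.
Test x = -4: value = 0 ✓, so (x + 4) is a factor.
Synthetic division by (x + 4): bring down 1; 1(-4) + 4 = 0; 0(-4) - 25 = -25; (-25)(-4) - 100 = 0 → quotient x^2 - 25, remainder 0.
Solve the quadratic x^2 - 25 = 0: discriminant = 0^2 - 4(1)(-25) = 0 + 100 = 100.
sqrt(100) = 10, so x = (0 ± 10)/2: x = 5 or x = -5.

x = -5, x = -4, x = 5


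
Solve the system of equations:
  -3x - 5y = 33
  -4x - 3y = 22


Using Cramer's rule:
Determinant D = (-3)(-3) - (-4)(-5) = 9 - 20 = -11
Dx = (33)(-3) - (22)(-5) = -99 + 110 = 11
Dy = (-3)(22) - (-4)(33) = -66 + 132 = 66
x = Dx/D = 11/-11 = -1
y = Dy/D = 66/-11 = -6

x = -1, y = -6


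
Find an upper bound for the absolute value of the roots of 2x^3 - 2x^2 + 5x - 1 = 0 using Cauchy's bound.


Cauchy's bound: all roots r satisfy |r| <= 1 + max(|a_i/a_n|) for i = 0,...,n-1
where a_n is the leading coefficient.

Coefficients: [2, -2, 5, -1]
Leading coefficient a_n = 2
Ratios |a_i/a_n|: 1, 5/2, 1/2
Maximum ratio: 5/2
Cauchy's bound: |r| <= 1 + 5/2 = 7/2

Upper bound = 7/2


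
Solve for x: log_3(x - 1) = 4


Convert to exponential form: x - 1 = 3^4 = 81
x = 81 + 1 = 82
Check: log_3(82 - 1) = log_3(81) = log_3(81) = 4 ✓

x = 82


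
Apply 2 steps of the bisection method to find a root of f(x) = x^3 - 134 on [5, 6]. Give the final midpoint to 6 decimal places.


f(x) = x^3 - 134
f(5) = -9 < 0
f(6) = 82 > 0

Step 1: midpoint = (5.000000 + 6.000000)/2 = 5.500000
  f(5.500000) = 32.375000
  f(mid) > 0, so root is in [5.000000, 5.500000]

Step 2: midpoint = (5.000000 + 5.500000)/2 = 5.250000
  f(5.250000) = 10.703125
  f(mid) > 0, so root is in [5.000000, 5.250000]

midpoint = 5.250000


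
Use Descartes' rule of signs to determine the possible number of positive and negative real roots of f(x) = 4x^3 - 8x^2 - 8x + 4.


Descartes' rule of signs:

For positive roots, count sign changes in f(x) = 4x^3 - 8x^2 - 8x + 4:
Signs of coefficients: +, -, -, +
Number of sign changes: 2
Possible positive real roots: 2, 0

For negative roots, examine f(-x) = -4x^3 - 8x^2 + 8x + 4:
Signs of coefficients: -, -, +, +
Number of sign changes: 1
Possible negative real roots: 1

Positive roots: 2 or 0; Negative roots: 1


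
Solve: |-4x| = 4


An absolute value equation |expr| = 4 gives two cases:
Case 1: -4x = 4
  -4x = 4, so x = -1
Case 2: -4x = -4
  -4x = -4, so x = 1

x = -1, x = 1


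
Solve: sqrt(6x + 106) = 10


Square both sides: 6x + 106 = 10^2 = 100
6x = 100 - 106 = -6
x = -1
Check: sqrt(6*(-1) + 106) = sqrt(100) = 10 ✓

x = -1


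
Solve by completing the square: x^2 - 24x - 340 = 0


Start: x^2 - 24x - 340 = 0
Move constant: x^2 - 24x = 340
Half of -24 is -12, squared is 144
Add 144 to both sides: x^2 - 24x + 144 = 484
(x - 12)^2 = 484
x - 12 = ±22
x = 12 + 22 = 34 or x = 12 - 22 = -10

x = -10, x = 34


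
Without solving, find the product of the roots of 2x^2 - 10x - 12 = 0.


By Vieta's formulas for ax^2 + bx + c = 0:
  Sum of roots = -b/a
  Product of roots = c/a

Here a = 2, b = -10, c = -12
Sum = -(-10)/2 = 5
Product = -12/2 = -6

Product = -6


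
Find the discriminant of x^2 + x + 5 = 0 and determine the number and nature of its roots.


For ax^2 + bx + c = 0, discriminant D = b^2 - 4ac
Here a = 1, b = 1, c = 5
D = (1)^2 - 4(1)(5) = 1 - 20 = -19

D = -19 < 0
The equation has no real roots (2 complex conjugate roots).

Discriminant = -19, no real roots (2 complex conjugate roots)
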